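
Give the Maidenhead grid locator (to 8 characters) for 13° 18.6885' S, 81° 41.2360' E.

Add 180° to longitude and 90° to latitude: 261.68727, 76.68852.
Field (20°×10°, letters A–R): lon ⌊261.68727/20⌋ = 13 → N; lat ⌊76.68852/10⌋ = 7 → H.
Square (2°×1°, digits 0–9): lon ⌊1.68727/2⌋ = 0; lat ⌊6.68852/1⌋ = 6.
Subsquare (5′×2.5′, letters a–x): lon ⌊1.68727/0.0833333⌋ = 20 → u; lat ⌊0.68852/0.0416667⌋ = 16 → q.
Extended square (30″×15″, digits 0–9): lon ⌊0.02060/0.00833333⌋ = 2; lat ⌊0.02186/0.00416667⌋ = 5.

NH06uq25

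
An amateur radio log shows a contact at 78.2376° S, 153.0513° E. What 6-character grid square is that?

QB61ms

Add 180° to longitude and 90° to latitude: 333.0513, 11.7624.
Field (20°×10°, letters A–R): lon ⌊333.0513/20⌋ = 16 → Q; lat ⌊11.7624/10⌋ = 1 → B.
Square (2°×1°, digits 0–9): lon ⌊13.0513/2⌋ = 6; lat ⌊1.7624/1⌋ = 1.
Subsquare (5′×2.5′, letters a–x): lon ⌊1.0513/0.0833333⌋ = 12 → m; lat ⌊0.7624/0.0416667⌋ = 18 → s.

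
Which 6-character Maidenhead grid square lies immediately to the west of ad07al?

Longitude subsquare a = 0; −1 → -1, wraps to 23 = x, carry into square.
Longitude square 0; −1 → -1, wraps to 9, carry into field.
Longitude field A = 0; −1 → -1, wraps to 17 = R, wrapping around the antimeridian.
The latitude characters are unchanged.

RD97xl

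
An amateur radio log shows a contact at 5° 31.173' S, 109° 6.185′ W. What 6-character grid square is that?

Offset from 180°W / 90°S: lon 70.8969°, lat 84.4805°.
Field: 70.8969/20 → 3 → D, 84.4805/10 → 8 → I; chars DI.
Square: 10.8969/2 → 5, 4.4805/1 → 4; chars 54.
Subsquare: 0.8969/0.0833333 → 10 → k, 0.4805/0.0416667 → 11 → l; chars kl.

DI54kl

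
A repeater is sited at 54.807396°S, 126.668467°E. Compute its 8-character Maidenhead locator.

Shift to the Maidenhead origin (180°W, 90°S): lon 306.66847, lat 35.19260.
Field (20°×10°, letters A–R): lon ⌊306.66847/20⌋ = 15 → P; lat ⌊35.19260/10⌋ = 3 → D.
Square (2°×1°, digits 0–9): lon ⌊6.66847/2⌋ = 3; lat ⌊5.19260/1⌋ = 5.
Subsquare (5′×2.5′, letters a–x): lon ⌊0.66847/0.0833333⌋ = 8 → i; lat ⌊0.19260/0.0416667⌋ = 4 → e.
Extended square (30″×15″, digits 0–9): lon ⌊0.00180/0.00833333⌋ = 0; lat ⌊0.02594/0.00416667⌋ = 6.

PD35ie06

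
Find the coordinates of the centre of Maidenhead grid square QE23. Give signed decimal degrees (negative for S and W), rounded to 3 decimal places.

-46.500, 145.000

Field Q=16, E=4: +16·20° lon, +4·10° lat → SW at lon 140°, lat -50°.
Square 2, 3: +2·2° lon, +3·1° lat → SW at lon 144°, lat -47°.
Cell spans 2° lon × 1° lat. Centre is SW corner plus half of each.
latitude -46.500, longitude 145.000.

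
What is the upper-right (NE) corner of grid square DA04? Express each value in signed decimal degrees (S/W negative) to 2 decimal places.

-85.00, -118.00

Field D=3, A=0: +3·20° lon, +0·10° lat → SW at lon -120°, lat -90°.
Square 0, 4: +0·2° lon, +4·1° lat → SW at lon -120°, lat -86°.
Cell spans 2° lon × 1° lat. NE corner is SW corner plus one full cell.
latitude -85.00, longitude -118.00.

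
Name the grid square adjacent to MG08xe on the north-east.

MG18af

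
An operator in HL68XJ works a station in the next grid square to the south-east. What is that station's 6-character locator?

HL78ai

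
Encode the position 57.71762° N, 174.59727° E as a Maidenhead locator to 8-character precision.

RO77hr12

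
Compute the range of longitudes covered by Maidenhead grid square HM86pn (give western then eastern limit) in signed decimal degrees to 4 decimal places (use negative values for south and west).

-22.7500, -22.6667

Field H=7, M=12: +7·20° lon, +12·10° lat → SW at lon -40°, lat 30°.
Square 8, 6: +8·2° lon, +6·1° lat → SW at lon -24°, lat 36°.
Subsquare p=15, n=13: +15·0.0833333° lon, +13·0.0416667° lat → SW at lon -22.75°, lat 36.5417°.
Cell spans 0.0833333° lon × 0.0416667° lat.
west -22.7500, east -22.6667.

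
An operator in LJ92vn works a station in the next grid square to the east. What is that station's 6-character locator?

LJ92wn

Longitude subsquare v = 21; +1 → 22 = w.
The latitude characters are unchanged.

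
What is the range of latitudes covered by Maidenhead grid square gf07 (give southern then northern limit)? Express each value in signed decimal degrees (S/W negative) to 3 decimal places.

Field G=6, F=5: +6·20° lon, +5·10° lat → SW at lon -60°, lat -40°.
Square 0, 7: +0·2° lon, +7·1° lat → SW at lon -60°, lat -33°.
Cell spans 2° lon × 1° lat.
south -33.000, north -32.000.

-33.000, -32.000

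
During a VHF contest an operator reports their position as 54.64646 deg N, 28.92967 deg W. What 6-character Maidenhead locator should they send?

Offset from 180°W / 90°S: lon 151.0703°, lat 144.6465°.
Field: 151.0703/20 → 7 → H, 144.6465/10 → 14 → O; chars HO.
Square: 11.0703/2 → 5, 4.6465/1 → 4; chars 54.
Subsquare: 1.0703/0.0833333 → 12 → m, 0.6465/0.0416667 → 15 → p; chars mp.

HO54mp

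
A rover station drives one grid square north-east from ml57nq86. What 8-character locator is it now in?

ML57nq97

Longitude extended square 8; +1 → 9.
Latitude extended square 6; +1 → 7.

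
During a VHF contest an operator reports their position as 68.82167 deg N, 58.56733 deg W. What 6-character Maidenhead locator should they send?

Add 180° to longitude and 90° to latitude: 121.4327, 158.8217.
Field: 121.4327/20 → 6 → G, 158.8217/10 → 15 → P; chars GP.
Square: 1.4327/2 → 0, 8.8217/1 → 8; chars 08.
Subsquare: 1.4327/0.0833333 → 17 → r, 0.8217/0.0416667 → 19 → t; chars rt.

GP08rt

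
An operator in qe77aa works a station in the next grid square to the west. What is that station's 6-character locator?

QE67xa

Longitude subsquare a = 0; −1 → -1, wraps to 23 = x, carry into square.
Longitude square 7; −1 → 6.
The latitude characters are unchanged.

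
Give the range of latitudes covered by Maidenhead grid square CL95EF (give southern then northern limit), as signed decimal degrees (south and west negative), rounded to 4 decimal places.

25.2083, 25.2500

Field C=2, L=11: +2·20° lon, +11·10° lat → SW at lon -140°, lat 20°.
Square 9, 5: +9·2° lon, +5·1° lat → SW at lon -122°, lat 25°.
Subsquare e=4, f=5: +4·0.0833333° lon, +5·0.0416667° lat → SW at lon -121.667°, lat 25.2083°.
Cell spans 0.0833333° lon × 0.0416667° lat.
south 25.2083, north 25.2500.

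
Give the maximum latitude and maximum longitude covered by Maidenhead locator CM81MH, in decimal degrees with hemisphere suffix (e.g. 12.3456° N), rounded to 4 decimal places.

Field C=2, M=12: +2·20° lon, +12·10° lat → SW at lon -140°, lat 30°.
Square 8, 1: +8·2° lon, +1·1° lat → SW at lon -124°, lat 31°.
Subsquare m=12, h=7: +12·0.0833333° lon, +7·0.0416667° lat → SW at lon -123°, lat 31.2917°.
Cell spans 0.0833333° lon × 0.0416667° lat. NE corner is SW corner plus one full cell.
latitude 31.3333° N, longitude 122.9167° W.

31.3333° N, 122.9167° W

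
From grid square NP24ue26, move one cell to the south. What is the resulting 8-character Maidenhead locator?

Latitude extended square 6; −1 → 5.
The longitude characters are unchanged.

NP24ue25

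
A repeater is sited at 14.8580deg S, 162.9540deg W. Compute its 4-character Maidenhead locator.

AH85

Shift to the Maidenhead origin (180°W, 90°S): lon 17.05, lat 75.14.
Field: lon ⌊17.05/20⌋ = 0 → A; lat ⌊75.14/10⌋ = 7 → H.
Square: lon ⌊17.05/2⌋ = 8; lat ⌊5.14/1⌋ = 5.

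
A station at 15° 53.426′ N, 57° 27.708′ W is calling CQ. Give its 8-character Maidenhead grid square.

GK15gv43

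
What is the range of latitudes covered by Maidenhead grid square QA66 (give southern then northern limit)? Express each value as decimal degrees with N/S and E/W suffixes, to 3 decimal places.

Field Q=16, A=0: +16·20° lon, +0·10° lat → SW at lon 140°, lat -90°.
Square 6, 6: +6·2° lon, +6·1° lat → SW at lon 152°, lat -84°.
Cell spans 2° lon × 1° lat.
south 84.000° S, north 83.000° S.

84.000° S, 83.000° S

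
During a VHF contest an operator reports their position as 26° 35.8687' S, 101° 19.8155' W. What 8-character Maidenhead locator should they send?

DG93ij06

Add 180° to longitude and 90° to latitude: 78.66974, 63.40219.
Field: 78.66974/20 → 3 → D, 63.40219/10 → 6 → G; chars DG.
Square: 18.66974/2 → 9, 3.40219/1 → 3; chars 93.
Subsquare: 0.66974/0.0833333 → 8 → i, 0.40219/0.0416667 → 9 → j; chars ij.
Extended square: 0.00308/0.00833333 → 0, 0.02719/0.00416667 → 6; chars 06.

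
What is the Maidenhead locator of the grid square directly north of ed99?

Latitude square 9; +1 → 10, wraps to 0, carry into field.
Latitude field D = 3; +1 → 4 = E.
The longitude characters are unchanged.

EE90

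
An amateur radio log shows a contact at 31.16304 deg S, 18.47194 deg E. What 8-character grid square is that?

JF98fu60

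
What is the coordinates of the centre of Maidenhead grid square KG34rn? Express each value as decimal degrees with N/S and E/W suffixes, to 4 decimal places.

Field K=10, G=6: +10·20° lon, +6·10° lat → SW at lon 20°, lat -30°.
Square 3, 4: +3·2° lon, +4·1° lat → SW at lon 26°, lat -26°.
Subsquare r=17, n=13: +17·0.0833333° lon, +13·0.0416667° lat → SW at lon 27.4167°, lat -25.4583°.
Cell spans 0.0833333° lon × 0.0416667° lat. Centre is SW corner plus half of each.
latitude 25.4375° S, longitude 27.4583° E.

25.4375° S, 27.4583° E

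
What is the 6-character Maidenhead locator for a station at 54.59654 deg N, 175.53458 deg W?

AO24fo

Offset from 180°W / 90°S: lon 4.4654°, lat 144.5965°.
Field (20°×10°, letters A–R): lon ⌊4.4654/20⌋ = 0 → A; lat ⌊144.5965/10⌋ = 14 → O.
Square (2°×1°, digits 0–9): lon ⌊4.4654/2⌋ = 2; lat ⌊4.5965/1⌋ = 4.
Subsquare (5′×2.5′, letters a–x): lon ⌊0.4654/0.0833333⌋ = 5 → f; lat ⌊0.5965/0.0416667⌋ = 14 → o.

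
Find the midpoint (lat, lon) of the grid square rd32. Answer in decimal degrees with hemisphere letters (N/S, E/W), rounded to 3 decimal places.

57.500° S, 167.000° E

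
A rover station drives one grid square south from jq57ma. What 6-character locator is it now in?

JQ56mx

Latitude subsquare a = 0; −1 → -1, wraps to 23 = x, carry into square.
Latitude square 7; −1 → 6.
The longitude characters are unchanged.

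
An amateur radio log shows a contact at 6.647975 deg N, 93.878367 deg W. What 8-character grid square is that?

Shift to the Maidenhead origin (180°W, 90°S): lon 86.12163, lat 96.64798.
Field: lon ⌊86.12163/20⌋ = 4 → E; lat ⌊96.64798/10⌋ = 9 → J.
Square: lon ⌊6.12163/2⌋ = 3; lat ⌊6.64798/1⌋ = 6.
Subsquare: lon ⌊0.12163/0.0833333⌋ = 1 → b; lat ⌊0.64798/0.0416667⌋ = 15 → p.
Extended square: lon ⌊0.03830/0.00833333⌋ = 4; lat ⌊0.02298/0.00416667⌋ = 5.

EJ36bp45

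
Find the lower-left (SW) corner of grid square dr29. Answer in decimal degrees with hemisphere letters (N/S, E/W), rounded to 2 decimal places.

89.00° N, 116.00° W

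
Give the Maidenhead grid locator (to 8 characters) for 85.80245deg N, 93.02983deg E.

Shift to the Maidenhead origin (180°W, 90°S): lon 273.02983, lat 175.80245.
Field: 273.02983/20 → 13 → N, 175.80245/10 → 17 → R; chars NR.
Square: 13.02983/2 → 6, 5.80245/1 → 5; chars 65.
Subsquare: 1.02983/0.0833333 → 12 → m, 0.80245/0.0416667 → 19 → t; chars mt.
Extended square: 0.02983/0.00833333 → 3, 0.01078/0.00416667 → 2; chars 32.

NR65mt32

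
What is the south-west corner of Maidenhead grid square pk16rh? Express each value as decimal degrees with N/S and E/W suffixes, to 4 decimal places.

16.2917° N, 123.4167° E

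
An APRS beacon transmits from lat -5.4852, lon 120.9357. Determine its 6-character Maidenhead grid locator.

PI04lm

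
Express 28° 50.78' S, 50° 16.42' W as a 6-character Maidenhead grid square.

GG41ud

Offset from 180°W / 90°S: lon 129.7263°, lat 61.1537°.
Field: lon ⌊129.7263/20⌋ = 6 → G; lat ⌊61.1537/10⌋ = 6 → G.
Square: lon ⌊9.7263/2⌋ = 4; lat ⌊1.1537/1⌋ = 1.
Subsquare: lon ⌊1.7263/0.0833333⌋ = 20 → u; lat ⌊0.1537/0.0416667⌋ = 3 → d.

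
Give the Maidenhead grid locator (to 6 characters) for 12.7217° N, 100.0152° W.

Add 180° to longitude and 90° to latitude: 79.9848, 102.7217.
Field: 79.9848/20 → 3 → D, 102.7217/10 → 10 → K; chars DK.
Square: 19.9848/2 → 9, 2.7217/1 → 2; chars 92.
Subsquare: 1.9848/0.0833333 → 23 → x, 0.7217/0.0416667 → 17 → r; chars xr.

DK92xr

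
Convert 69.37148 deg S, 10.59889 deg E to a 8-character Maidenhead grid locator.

Offset from 180°W / 90°S: lon 190.59889°, lat 20.62852°.
Field: lon ⌊190.59889/20⌋ = 9 → J; lat ⌊20.62852/10⌋ = 2 → C.
Square: lon ⌊10.59889/2⌋ = 5; lat ⌊0.62852/1⌋ = 0.
Subsquare: lon ⌊0.59889/0.0833333⌋ = 7 → h; lat ⌊0.62852/0.0416667⌋ = 15 → p.
Extended square: lon ⌊0.01556/0.00833333⌋ = 1; lat ⌊0.00352/0.00416667⌋ = 0.

JC50hp10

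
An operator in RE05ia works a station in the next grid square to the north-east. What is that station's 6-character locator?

RE05jb

Longitude subsquare i = 8; +1 → 9 = j.
Latitude subsquare a = 0; +1 → 1 = b.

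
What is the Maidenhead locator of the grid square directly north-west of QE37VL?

Longitude subsquare v = 21; −1 → 20 = u.
Latitude subsquare l = 11; +1 → 12 = m.

QE37um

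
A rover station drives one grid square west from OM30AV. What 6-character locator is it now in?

OM20xv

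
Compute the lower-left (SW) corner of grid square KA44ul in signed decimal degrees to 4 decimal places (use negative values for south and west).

-85.5417, 29.6667

Field K=10, A=0: +10·20° lon, +0·10° lat → SW at lon 20°, lat -90°.
Square 4, 4: +4·2° lon, +4·1° lat → SW at lon 28°, lat -86°.
Subsquare u=20, l=11: +20·0.0833333° lon, +11·0.0416667° lat → SW at lon 29.6667°, lat -85.5417°.
latitude -85.5417, longitude 29.6667.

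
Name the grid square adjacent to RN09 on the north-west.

QO90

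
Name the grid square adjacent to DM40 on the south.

Latitude square 0; −1 → -1, wraps to 9, carry into field.
Latitude field M = 12; −1 → 11 = L.
The longitude characters are unchanged.

DL49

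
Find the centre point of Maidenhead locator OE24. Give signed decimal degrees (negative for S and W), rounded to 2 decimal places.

-45.50, 105.00

Field O=14, E=4: +14·20° lon, +4·10° lat → SW at lon 100°, lat -50°.
Square 2, 4: +2·2° lon, +4·1° lat → SW at lon 104°, lat -46°.
Cell spans 2° lon × 1° lat. Centre is SW corner plus half of each.
latitude -45.50, longitude 105.00.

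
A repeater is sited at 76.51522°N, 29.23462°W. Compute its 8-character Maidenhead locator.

HQ56jm13

Offset from 180°W / 90°S: lon 150.76538°, lat 166.51522°.
Field: lon ⌊150.76538/20⌋ = 7 → H; lat ⌊166.51522/10⌋ = 16 → Q.
Square: lon ⌊10.76538/2⌋ = 5; lat ⌊6.51522/1⌋ = 6.
Subsquare: lon ⌊0.76538/0.0833333⌋ = 9 → j; lat ⌊0.51522/0.0416667⌋ = 12 → m.
Extended square: lon ⌊0.01538/0.00833333⌋ = 1; lat ⌊0.01522/0.00416667⌋ = 3.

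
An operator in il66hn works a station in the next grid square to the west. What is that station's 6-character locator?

Longitude subsquare h = 7; −1 → 6 = g.
The latitude characters are unchanged.

IL66gn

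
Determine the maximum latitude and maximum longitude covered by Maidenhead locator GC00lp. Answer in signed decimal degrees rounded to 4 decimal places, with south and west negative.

Field G=6, C=2: +6·20° lon, +2·10° lat → SW at lon -60°, lat -70°.
Square 0, 0: +0·2° lon, +0·1° lat → SW at lon -60°, lat -70°.
Subsquare l=11, p=15: +11·0.0833333° lon, +15·0.0416667° lat → SW at lon -59.0833°, lat -69.375°.
Cell spans 0.0833333° lon × 0.0416667° lat. NE corner is SW corner plus one full cell.
latitude -69.3333, longitude -59.0000.

-69.3333, -59.0000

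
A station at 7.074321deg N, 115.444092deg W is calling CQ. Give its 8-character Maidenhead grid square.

Offset from 180°W / 90°S: lon 64.55591°, lat 97.07432°.
Field (20°×10°, letters A–R): 64.55591/20 → 3 → D, 97.07432/10 → 9 → J; chars DJ.
Square (2°×1°, digits 0–9): 4.55591/2 → 2, 7.07432/1 → 7; chars 27.
Subsquare (5′×2.5′, letters a–x): 0.55591/0.0833333 → 6 → g, 0.07432/0.0416667 → 1 → b; chars gb.
Extended square (30″×15″, digits 0–9): 0.05591/0.00833333 → 6, 0.03265/0.00416667 → 7; chars 67.

DJ27gb67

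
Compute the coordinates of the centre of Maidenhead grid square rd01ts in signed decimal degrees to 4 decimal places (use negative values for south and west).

-58.2292, 161.6250

Field R=17, D=3: +17·20° lon, +3·10° lat → SW at lon 160°, lat -60°.
Square 0, 1: +0·2° lon, +1·1° lat → SW at lon 160°, lat -59°.
Subsquare t=19, s=18: +19·0.0833333° lon, +18·0.0416667° lat → SW at lon 161.583°, lat -58.25°.
Cell spans 0.0833333° lon × 0.0416667° lat. Centre is SW corner plus half of each.
latitude -58.2292, longitude 161.6250.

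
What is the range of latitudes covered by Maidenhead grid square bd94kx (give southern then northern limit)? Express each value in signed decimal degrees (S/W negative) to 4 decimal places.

Field B=1, D=3: +1·20° lon, +3·10° lat → SW at lon -160°, lat -60°.
Square 9, 4: +9·2° lon, +4·1° lat → SW at lon -142°, lat -56°.
Subsquare k=10, x=23: +10·0.0833333° lon, +23·0.0416667° lat → SW at lon -141.167°, lat -55.0417°.
Cell spans 0.0833333° lon × 0.0416667° lat.
south -55.0417, north -55.0000.

-55.0417, -55.0000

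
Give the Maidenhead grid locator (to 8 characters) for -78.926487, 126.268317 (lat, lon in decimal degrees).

PB31db27

Add 180° to longitude and 90° to latitude: 306.26832, 11.07351.
Field (20°×10°, letters A–R): lon ⌊306.26832/20⌋ = 15 → P; lat ⌊11.07351/10⌋ = 1 → B.
Square (2°×1°, digits 0–9): lon ⌊6.26832/2⌋ = 3; lat ⌊1.07351/1⌋ = 1.
Subsquare (5′×2.5′, letters a–x): lon ⌊0.26832/0.0833333⌋ = 3 → d; lat ⌊0.07351/0.0416667⌋ = 1 → b.
Extended square (30″×15″, digits 0–9): lon ⌊0.01832/0.00833333⌋ = 2; lat ⌊0.03185/0.00416667⌋ = 7.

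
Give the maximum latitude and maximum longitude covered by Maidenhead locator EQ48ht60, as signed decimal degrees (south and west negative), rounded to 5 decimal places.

78.79583, -91.35833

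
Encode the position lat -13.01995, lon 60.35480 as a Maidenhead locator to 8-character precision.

MH06ex25

Shift to the Maidenhead origin (180°W, 90°S): lon 240.35480, lat 76.98005.
Field: 240.35480/20 → 12 → M, 76.98005/10 → 7 → H; chars MH.
Square: 0.35480/2 → 0, 6.98005/1 → 6; chars 06.
Subsquare: 0.35480/0.0833333 → 4 → e, 0.98005/0.0416667 → 23 → x; chars ex.
Extended square: 0.02147/0.00833333 → 2, 0.02172/0.00416667 → 5; chars 25.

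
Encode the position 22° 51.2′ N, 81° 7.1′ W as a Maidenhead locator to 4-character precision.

EL92

Add 180° to longitude and 90° to latitude: 98.88, 112.85.
Field: lon ⌊98.88/20⌋ = 4 → E; lat ⌊112.85/10⌋ = 11 → L.
Square: lon ⌊18.88/2⌋ = 9; lat ⌊2.85/1⌋ = 2.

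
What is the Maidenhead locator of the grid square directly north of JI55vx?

JI56va

Latitude subsquare x = 23; +1 → 24, wraps to 0 = a, carry into square.
Latitude square 5; +1 → 6.
The longitude characters are unchanged.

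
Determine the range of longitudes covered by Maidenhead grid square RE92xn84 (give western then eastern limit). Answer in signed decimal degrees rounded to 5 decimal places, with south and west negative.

Field R=17, E=4: +17·20° lon, +4·10° lat → SW at lon 160°, lat -50°.
Square 9, 2: +9·2° lon, +2·1° lat → SW at lon 178°, lat -48°.
Subsquare x=23, n=13: +23·0.0833333° lon, +13·0.0416667° lat → SW at lon 179.917°, lat -47.4583°.
Extended square 8, 4: +8·0.00833333° lon, +4·0.00416667° lat → SW at lon 179.983°, lat -47.4417°.
Cell spans 0.00833333° lon × 0.00416667° lat.
west 179.98333, east 179.99167.

179.98333, 179.99167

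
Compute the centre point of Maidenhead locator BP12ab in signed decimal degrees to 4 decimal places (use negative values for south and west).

Field B=1, P=15: +1·20° lon, +15·10° lat → SW at lon -160°, lat 60°.
Square 1, 2: +1·2° lon, +2·1° lat → SW at lon -158°, lat 62°.
Subsquare a=0, b=1: +0·0.0833333° lon, +1·0.0416667° lat → SW at lon -158°, lat 62.0417°.
Cell spans 0.0833333° lon × 0.0416667° lat. Centre is SW corner plus half of each.
latitude 62.0625, longitude -157.9583.

62.0625, -157.9583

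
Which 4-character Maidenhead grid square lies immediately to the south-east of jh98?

KH07

Longitude square 9; +1 → 10, wraps to 0, carry into field.
Longitude field J = 9; +1 → 10 = K.
Latitude square 8; −1 → 7.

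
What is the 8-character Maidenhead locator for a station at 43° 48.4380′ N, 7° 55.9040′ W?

IN63at83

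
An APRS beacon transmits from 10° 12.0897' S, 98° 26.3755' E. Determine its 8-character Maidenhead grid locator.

Add 180° to longitude and 90° to latitude: 278.43959, 79.79851.
Field: 278.43959/20 → 13 → N, 79.79851/10 → 7 → H; chars NH.
Square: 18.43959/2 → 9, 9.79851/1 → 9; chars 99.
Subsquare: 0.43959/0.0833333 → 5 → f, 0.79851/0.0416667 → 19 → t; chars ft.
Extended square: 0.02293/0.00833333 → 2, 0.00684/0.00416667 → 1; chars 21.

NH99ft21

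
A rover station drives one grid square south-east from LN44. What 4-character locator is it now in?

LN53

Longitude square 4; +1 → 5.
Latitude square 4; −1 → 3.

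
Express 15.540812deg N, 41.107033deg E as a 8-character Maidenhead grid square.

LK05nm29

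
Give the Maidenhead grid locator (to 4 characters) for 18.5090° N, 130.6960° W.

CK48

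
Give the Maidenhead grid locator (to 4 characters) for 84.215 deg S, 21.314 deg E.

KA05

Offset from 180°W / 90°S: lon 201.31°, lat 5.78°.
Field: 201.31/20 → 10 → K, 5.78/10 → 0 → A; chars KA.
Square: 1.31/2 → 0, 5.78/1 → 5; chars 05.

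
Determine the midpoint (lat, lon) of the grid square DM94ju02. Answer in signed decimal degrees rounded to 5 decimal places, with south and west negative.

34.84375, -101.24583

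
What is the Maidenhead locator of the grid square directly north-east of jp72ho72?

Longitude extended square 7; +1 → 8.
Latitude extended square 2; +1 → 3.

JP72ho83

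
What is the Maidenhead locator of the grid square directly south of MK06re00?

MK06rd09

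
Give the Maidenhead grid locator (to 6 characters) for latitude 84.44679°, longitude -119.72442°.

DR04dk

Shift to the Maidenhead origin (180°W, 90°S): lon 60.2756, lat 174.4468.
Field (20°×10°, letters A–R): lon ⌊60.2756/20⌋ = 3 → D; lat ⌊174.4468/10⌋ = 17 → R.
Square (2°×1°, digits 0–9): lon ⌊0.2756/2⌋ = 0; lat ⌊4.4468/1⌋ = 4.
Subsquare (5′×2.5′, letters a–x): lon ⌊0.2756/0.0833333⌋ = 3 → d; lat ⌊0.4468/0.0416667⌋ = 10 → k.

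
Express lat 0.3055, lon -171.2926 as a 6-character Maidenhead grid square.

AJ40ih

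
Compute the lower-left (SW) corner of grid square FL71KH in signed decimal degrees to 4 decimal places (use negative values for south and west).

21.2917, -65.1667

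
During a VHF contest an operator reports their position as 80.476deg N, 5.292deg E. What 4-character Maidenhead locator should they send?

Add 180° to longitude and 90° to latitude: 185.29, 170.48.
Field (20°×10°, letters A–R): 185.29/20 → 9 → J, 170.48/10 → 17 → R; chars JR.
Square (2°×1°, digits 0–9): 5.29/2 → 2, 0.48/1 → 0; chars 20.

JR20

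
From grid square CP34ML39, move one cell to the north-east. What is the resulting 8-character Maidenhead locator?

CP34mm40

Longitude extended square 3; +1 → 4.
Latitude extended square 9; +1 → 10, wraps to 0, carry into subsquare.
Latitude subsquare l = 11; +1 → 12 = m.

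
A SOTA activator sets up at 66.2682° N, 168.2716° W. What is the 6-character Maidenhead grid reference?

AP56ug

Shift to the Maidenhead origin (180°W, 90°S): lon 11.7284, lat 156.2682.
Field: lon ⌊11.7284/20⌋ = 0 → A; lat ⌊156.2682/10⌋ = 15 → P.
Square: lon ⌊11.7284/2⌋ = 5; lat ⌊6.2682/1⌋ = 6.
Subsquare: lon ⌊1.7284/0.0833333⌋ = 20 → u; lat ⌊0.2682/0.0416667⌋ = 6 → g.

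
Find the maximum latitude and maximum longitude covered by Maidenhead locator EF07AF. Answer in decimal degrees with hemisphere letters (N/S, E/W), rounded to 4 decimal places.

32.7500° S, 99.9167° W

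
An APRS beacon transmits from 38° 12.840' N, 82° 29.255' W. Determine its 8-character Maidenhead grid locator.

EM88sf11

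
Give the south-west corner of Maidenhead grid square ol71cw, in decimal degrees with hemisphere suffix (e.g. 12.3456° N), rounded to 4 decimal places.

21.9167° N, 114.1667° E

Field O=14, L=11: +14·20° lon, +11·10° lat → SW at lon 100°, lat 20°.
Square 7, 1: +7·2° lon, +1·1° lat → SW at lon 114°, lat 21°.
Subsquare c=2, w=22: +2·0.0833333° lon, +22·0.0416667° lat → SW at lon 114.167°, lat 21.9167°.
latitude 21.9167° N, longitude 114.1667° E.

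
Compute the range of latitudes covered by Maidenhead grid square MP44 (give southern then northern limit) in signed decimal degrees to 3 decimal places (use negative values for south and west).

64.000, 65.000

Field M=12, P=15: +12·20° lon, +15·10° lat → SW at lon 60°, lat 60°.
Square 4, 4: +4·2° lon, +4·1° lat → SW at lon 68°, lat 64°.
Cell spans 2° lon × 1° lat.
south 64.000, north 65.000.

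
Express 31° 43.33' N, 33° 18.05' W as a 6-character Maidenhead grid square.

Add 180° to longitude and 90° to latitude: 146.6992, 121.7222.
Field: lon ⌊146.6992/20⌋ = 7 → H; lat ⌊121.7222/10⌋ = 12 → M.
Square: lon ⌊6.6992/2⌋ = 3; lat ⌊1.7222/1⌋ = 1.
Subsquare: lon ⌊0.6992/0.0833333⌋ = 8 → i; lat ⌊0.7222/0.0416667⌋ = 17 → r.

HM31ir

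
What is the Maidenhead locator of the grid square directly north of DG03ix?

Latitude subsquare x = 23; +1 → 24, wraps to 0 = a, carry into square.
Latitude square 3; +1 → 4.
The longitude characters are unchanged.

DG04ia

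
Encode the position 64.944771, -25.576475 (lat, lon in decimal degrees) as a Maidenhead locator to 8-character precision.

HP74fw06

Add 180° to longitude and 90° to latitude: 154.42353, 154.94477.
Field: lon ⌊154.42353/20⌋ = 7 → H; lat ⌊154.94477/10⌋ = 15 → P.
Square: lon ⌊14.42353/2⌋ = 7; lat ⌊4.94477/1⌋ = 4.
Subsquare: lon ⌊0.42353/0.0833333⌋ = 5 → f; lat ⌊0.94477/0.0416667⌋ = 22 → w.
Extended square: lon ⌊0.00686/0.00833333⌋ = 0; lat ⌊0.02810/0.00416667⌋ = 6.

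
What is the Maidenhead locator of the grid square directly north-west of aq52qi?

Longitude subsquare q = 16; −1 → 15 = p.
Latitude subsquare i = 8; +1 → 9 = j.

AQ52pj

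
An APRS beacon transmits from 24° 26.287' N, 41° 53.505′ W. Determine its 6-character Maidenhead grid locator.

GL94bk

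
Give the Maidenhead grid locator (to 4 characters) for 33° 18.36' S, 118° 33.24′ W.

Offset from 180°W / 90°S: lon 61.45°, lat 56.69°.
Field (20°×10°, letters A–R): 61.45/20 → 3 → D, 56.69/10 → 5 → F; chars DF.
Square (2°×1°, digits 0–9): 1.45/2 → 0, 6.69/1 → 6; chars 06.

DF06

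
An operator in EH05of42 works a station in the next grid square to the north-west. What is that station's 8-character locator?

EH05of33

Longitude extended square 4; −1 → 3.
Latitude extended square 2; +1 → 3.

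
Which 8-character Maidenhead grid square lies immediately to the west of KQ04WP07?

Longitude extended square 0; −1 → -1, wraps to 9, carry into subsquare.
Longitude subsquare w = 22; −1 → 21 = v.
The latitude characters are unchanged.

KQ04vp97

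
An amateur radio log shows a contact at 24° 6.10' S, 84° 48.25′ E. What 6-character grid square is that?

NG25jv

Shift to the Maidenhead origin (180°W, 90°S): lon 264.8042, lat 65.8983.
Field: 264.8042/20 → 13 → N, 65.8983/10 → 6 → G; chars NG.
Square: 4.8042/2 → 2, 5.8983/1 → 5; chars 25.
Subsquare: 0.8042/0.0833333 → 9 → j, 0.8983/0.0416667 → 21 → v; chars jv.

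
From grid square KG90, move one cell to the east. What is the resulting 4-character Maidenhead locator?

LG00

Longitude square 9; +1 → 10, wraps to 0, carry into field.
Longitude field K = 10; +1 → 11 = L.
The latitude characters are unchanged.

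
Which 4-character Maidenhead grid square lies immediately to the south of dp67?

Latitude square 7; −1 → 6.
The longitude characters are unchanged.

DP66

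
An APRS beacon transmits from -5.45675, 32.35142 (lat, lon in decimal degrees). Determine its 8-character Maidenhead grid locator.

Shift to the Maidenhead origin (180°W, 90°S): lon 212.35142, lat 84.54325.
Field (20°×10°, letters A–R): lon ⌊212.35142/20⌋ = 10 → K; lat ⌊84.54325/10⌋ = 8 → I.
Square (2°×1°, digits 0–9): lon ⌊12.35142/2⌋ = 6; lat ⌊4.54325/1⌋ = 4.
Subsquare (5′×2.5′, letters a–x): lon ⌊0.35142/0.0833333⌋ = 4 → e; lat ⌊0.54325/0.0416667⌋ = 13 → n.
Extended square (30″×15″, digits 0–9): lon ⌊0.01809/0.00833333⌋ = 2; lat ⌊0.00158/0.00416667⌋ = 0.

KI64en20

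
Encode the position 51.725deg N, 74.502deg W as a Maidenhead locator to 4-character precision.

FO21

Add 180° to longitude and 90° to latitude: 105.50, 141.72.
Field: lon ⌊105.50/20⌋ = 5 → F; lat ⌊141.72/10⌋ = 14 → O.
Square: lon ⌊5.50/2⌋ = 2; lat ⌊1.72/1⌋ = 1.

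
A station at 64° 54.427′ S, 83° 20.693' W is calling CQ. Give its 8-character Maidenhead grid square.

Add 180° to longitude and 90° to latitude: 96.65512, 25.09288.
Field: lon ⌊96.65512/20⌋ = 4 → E; lat ⌊25.09288/10⌋ = 2 → C.
Square: lon ⌊16.65512/2⌋ = 8; lat ⌊5.09288/1⌋ = 5.
Subsquare: lon ⌊0.65512/0.0833333⌋ = 7 → h; lat ⌊0.09288/0.0416667⌋ = 2 → c.
Extended square: lon ⌊0.07178/0.00833333⌋ = 8; lat ⌊0.00955/0.00416667⌋ = 2.

EC85hc82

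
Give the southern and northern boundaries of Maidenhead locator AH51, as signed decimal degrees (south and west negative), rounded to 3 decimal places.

Field A=0, H=7: +0·20° lon, +7·10° lat → SW at lon -180°, lat -20°.
Square 5, 1: +5·2° lon, +1·1° lat → SW at lon -170°, lat -19°.
Cell spans 2° lon × 1° lat.
south -19.000, north -18.000.

-19.000, -18.000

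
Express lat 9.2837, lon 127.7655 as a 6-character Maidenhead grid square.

PJ39vg

Offset from 180°W / 90°S: lon 307.7655°, lat 99.2837°.
Field (20°×10°, letters A–R): 307.7655/20 → 15 → P, 99.2837/10 → 9 → J; chars PJ.
Square (2°×1°, digits 0–9): 7.7655/2 → 3, 9.2837/1 → 9; chars 39.
Subsquare (5′×2.5′, letters a–x): 1.7655/0.0833333 → 21 → v, 0.2837/0.0416667 → 6 → g; chars vg.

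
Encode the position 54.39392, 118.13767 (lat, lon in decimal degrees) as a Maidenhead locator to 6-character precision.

Offset from 180°W / 90°S: lon 298.1377°, lat 144.3939°.
Field: lon ⌊298.1377/20⌋ = 14 → O; lat ⌊144.3939/10⌋ = 14 → O.
Square: lon ⌊18.1377/2⌋ = 9; lat ⌊4.3939/1⌋ = 4.
Subsquare: lon ⌊0.1377/0.0833333⌋ = 1 → b; lat ⌊0.3939/0.0416667⌋ = 9 → j.

OO94bj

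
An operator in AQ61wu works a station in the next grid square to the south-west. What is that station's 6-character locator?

Longitude subsquare w = 22; −1 → 21 = v.
Latitude subsquare u = 20; −1 → 19 = t.

AQ61vt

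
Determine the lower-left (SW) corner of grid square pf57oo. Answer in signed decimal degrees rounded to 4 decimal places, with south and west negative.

Field P=15, F=5: +15·20° lon, +5·10° lat → SW at lon 120°, lat -40°.
Square 5, 7: +5·2° lon, +7·1° lat → SW at lon 130°, lat -33°.
Subsquare o=14, o=14: +14·0.0833333° lon, +14·0.0416667° lat → SW at lon 131.167°, lat -32.4167°.
latitude -32.4167, longitude 131.1667.

-32.4167, 131.1667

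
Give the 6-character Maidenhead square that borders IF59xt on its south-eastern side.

IF69as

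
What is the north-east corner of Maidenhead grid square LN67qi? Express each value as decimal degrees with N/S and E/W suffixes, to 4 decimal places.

Field L=11, N=13: +11·20° lon, +13·10° lat → SW at lon 40°, lat 40°.
Square 6, 7: +6·2° lon, +7·1° lat → SW at lon 52°, lat 47°.
Subsquare q=16, i=8: +16·0.0833333° lon, +8·0.0416667° lat → SW at lon 53.3333°, lat 47.3333°.
Cell spans 0.0833333° lon × 0.0416667° lat. NE corner is SW corner plus one full cell.
latitude 47.3750° N, longitude 53.4167° E.

47.3750° N, 53.4167° E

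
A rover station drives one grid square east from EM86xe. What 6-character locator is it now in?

Longitude subsquare x = 23; +1 → 24, wraps to 0 = a, carry into square.
Longitude square 8; +1 → 9.
The latitude characters are unchanged.

EM96ae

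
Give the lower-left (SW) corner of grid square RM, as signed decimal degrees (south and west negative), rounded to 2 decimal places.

30.00, 160.00

Field R=17, M=12: +17·20° lon, +12·10° lat → SW at lon 160°, lat 30°.
latitude 30.00, longitude 160.00.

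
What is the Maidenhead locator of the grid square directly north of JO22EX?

Latitude subsquare x = 23; +1 → 24, wraps to 0 = a, carry into square.
Latitude square 2; +1 → 3.
The longitude characters are unchanged.

JO23ea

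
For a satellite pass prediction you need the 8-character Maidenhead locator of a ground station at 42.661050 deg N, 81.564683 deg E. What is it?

Offset from 180°W / 90°S: lon 261.56468°, lat 132.66105°.
Field: 261.56468/20 → 13 → N, 132.66105/10 → 13 → N; chars NN.
Square: 1.56468/2 → 0, 2.66105/1 → 2; chars 02.
Subsquare: 1.56468/0.0833333 → 18 → s, 0.66105/0.0416667 → 15 → p; chars sp.
Extended square: 0.06468/0.00833333 → 7, 0.03605/0.00416667 → 8; chars 78.

NN02sp78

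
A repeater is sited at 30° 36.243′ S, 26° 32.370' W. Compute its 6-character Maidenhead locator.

Shift to the Maidenhead origin (180°W, 90°S): lon 153.4605, lat 59.3959.
Field: 153.4605/20 → 7 → H, 59.3959/10 → 5 → F; chars HF.
Square: 13.4605/2 → 6, 9.3959/1 → 9; chars 69.
Subsquare: 1.4605/0.0833333 → 17 → r, 0.3959/0.0416667 → 9 → j; chars rj.

HF69rj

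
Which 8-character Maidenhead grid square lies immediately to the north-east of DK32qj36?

Longitude extended square 3; +1 → 4.
Latitude extended square 6; +1 → 7.

DK32qj47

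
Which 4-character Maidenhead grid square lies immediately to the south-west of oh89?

OH78

Longitude square 8; −1 → 7.
Latitude square 9; −1 → 8.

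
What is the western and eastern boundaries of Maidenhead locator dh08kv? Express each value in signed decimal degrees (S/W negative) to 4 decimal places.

Field D=3, H=7: +3·20° lon, +7·10° lat → SW at lon -120°, lat -20°.
Square 0, 8: +0·2° lon, +8·1° lat → SW at lon -120°, lat -12°.
Subsquare k=10, v=21: +10·0.0833333° lon, +21·0.0416667° lat → SW at lon -119.167°, lat -11.125°.
Cell spans 0.0833333° lon × 0.0416667° lat.
west -119.1667, east -119.0833.

-119.1667, -119.0833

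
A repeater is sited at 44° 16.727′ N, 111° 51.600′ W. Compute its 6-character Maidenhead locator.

DN44bg

Offset from 180°W / 90°S: lon 68.1400°, lat 134.2788°.
Field: 68.1400/20 → 3 → D, 134.2788/10 → 13 → N; chars DN.
Square: 8.1400/2 → 4, 4.2788/1 → 4; chars 44.
Subsquare: 0.1400/0.0833333 → 1 → b, 0.2788/0.0416667 → 6 → g; chars bg.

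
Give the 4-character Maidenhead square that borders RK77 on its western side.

Longitude square 7; −1 → 6.
The latitude characters are unchanged.

RK67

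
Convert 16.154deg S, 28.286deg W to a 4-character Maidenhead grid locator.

HH53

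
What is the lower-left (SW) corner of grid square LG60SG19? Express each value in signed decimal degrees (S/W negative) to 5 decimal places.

-29.71250, 53.50833

Field L=11, G=6: +11·20° lon, +6·10° lat → SW at lon 40°, lat -30°.
Square 6, 0: +6·2° lon, +0·1° lat → SW at lon 52°, lat -30°.
Subsquare s=18, g=6: +18·0.0833333° lon, +6·0.0416667° lat → SW at lon 53.5°, lat -29.75°.
Extended square 1, 9: +1·0.00833333° lon, +9·0.00416667° lat → SW at lon 53.5083°, lat -29.7125°.
latitude -29.71250, longitude 53.50833.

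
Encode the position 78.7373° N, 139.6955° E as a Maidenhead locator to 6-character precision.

Add 180° to longitude and 90° to latitude: 319.6955, 168.7373.
Field: 319.6955/20 → 15 → P, 168.7373/10 → 16 → Q; chars PQ.
Square: 19.6955/2 → 9, 8.7373/1 → 8; chars 98.
Subsquare: 1.6955/0.0833333 → 20 → u, 0.7373/0.0416667 → 17 → r; chars ur.

PQ98ur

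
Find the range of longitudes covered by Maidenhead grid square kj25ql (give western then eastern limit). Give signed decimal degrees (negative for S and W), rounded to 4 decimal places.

25.3333, 25.4167

Field K=10, J=9: +10·20° lon, +9·10° lat → SW at lon 20°, lat 0°.
Square 2, 5: +2·2° lon, +5·1° lat → SW at lon 24°, lat 5°.
Subsquare q=16, l=11: +16·0.0833333° lon, +11·0.0416667° lat → SW at lon 25.3333°, lat 5.45833°.
Cell spans 0.0833333° lon × 0.0416667° lat.
west 25.3333, east 25.4167.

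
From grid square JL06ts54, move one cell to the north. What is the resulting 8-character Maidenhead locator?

JL06ts55

Latitude extended square 4; +1 → 5.
The longitude characters are unchanged.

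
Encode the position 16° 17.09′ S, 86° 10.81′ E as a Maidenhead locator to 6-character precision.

Shift to the Maidenhead origin (180°W, 90°S): lon 266.1802, lat 73.7152.
Field: 266.1802/20 → 13 → N, 73.7152/10 → 7 → H; chars NH.
Square: 6.1802/2 → 3, 3.7152/1 → 3; chars 33.
Subsquare: 0.1802/0.0833333 → 2 → c, 0.7152/0.0416667 → 17 → r; chars cr.

NH33cr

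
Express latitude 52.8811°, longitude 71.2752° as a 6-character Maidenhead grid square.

Shift to the Maidenhead origin (180°W, 90°S): lon 251.2752, lat 142.8811.
Field: 251.2752/20 → 12 → M, 142.8811/10 → 14 → O; chars MO.
Square: 11.2752/2 → 5, 2.8811/1 → 2; chars 52.
Subsquare: 1.2752/0.0833333 → 15 → p, 0.8811/0.0416667 → 21 → v; chars pv.

MO52pv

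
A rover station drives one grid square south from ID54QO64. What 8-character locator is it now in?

Latitude extended square 4; −1 → 3.
The longitude characters are unchanged.

ID54qo63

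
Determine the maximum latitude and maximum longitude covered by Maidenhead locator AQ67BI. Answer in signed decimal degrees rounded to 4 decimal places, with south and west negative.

77.3750, -167.8333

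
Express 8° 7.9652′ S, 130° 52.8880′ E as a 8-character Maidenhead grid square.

PI51ku58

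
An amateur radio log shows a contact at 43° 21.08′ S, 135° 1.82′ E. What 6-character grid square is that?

Shift to the Maidenhead origin (180°W, 90°S): lon 315.0303, lat 46.6487.
Field: 315.0303/20 → 15 → P, 46.6487/10 → 4 → E; chars PE.
Square: 15.0303/2 → 7, 6.6487/1 → 6; chars 76.
Subsquare: 1.0303/0.0833333 → 12 → m, 0.6487/0.0416667 → 15 → p; chars mp.

PE76mp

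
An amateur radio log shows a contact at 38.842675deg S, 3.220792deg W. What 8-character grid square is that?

IF81jd37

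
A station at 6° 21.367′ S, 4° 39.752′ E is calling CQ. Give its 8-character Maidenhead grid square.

Add 180° to longitude and 90° to latitude: 184.66253, 83.64388.
Field: 184.66253/20 → 9 → J, 83.64388/10 → 8 → I; chars JI.
Square: 4.66253/2 → 2, 3.64388/1 → 3; chars 23.
Subsquare: 0.66253/0.0833333 → 7 → h, 0.64388/0.0416667 → 15 → p; chars hp.
Extended square: 0.07920/0.00833333 → 9, 0.01888/0.00416667 → 4; chars 94.

JI23hp94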